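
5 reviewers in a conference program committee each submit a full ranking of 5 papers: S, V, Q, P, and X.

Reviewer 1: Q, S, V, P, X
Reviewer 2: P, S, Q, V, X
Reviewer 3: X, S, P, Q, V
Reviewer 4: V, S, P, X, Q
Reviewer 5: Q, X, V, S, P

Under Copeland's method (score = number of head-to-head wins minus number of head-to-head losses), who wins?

S

Pairwise results:
  S vs V: S wins 3–2.
  S vs Q: S wins 3–2.
  S vs P: S wins 4–1.
  S vs X: S wins 3–2.
  V vs Q: Q wins 4–1.
  V vs P: V wins 3–2.
  V vs X: V wins 3–2.
  Q vs P: P wins 3–2.
  Q vs X: Q wins 3–2.
  P vs X: P wins 3–2.
Copeland scores (wins − losses):
  S: 4 − 0 = 4
  V: 2 − 2 = 0
  Q: 2 − 2 = 0
  P: 2 − 2 = 0
  X: 0 − 4 = -4
S has the best Copeland score.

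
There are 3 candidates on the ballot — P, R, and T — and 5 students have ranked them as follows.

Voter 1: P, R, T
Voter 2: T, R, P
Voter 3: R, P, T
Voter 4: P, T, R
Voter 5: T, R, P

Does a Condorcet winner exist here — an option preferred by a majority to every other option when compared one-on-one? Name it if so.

Head-to-head results (5 voters total):
P vs R: R wins 3–2.
P vs T: P wins 3–2.
R vs T: T wins 3–2.
No candidate beats all others: P beats T beats R beats P, a majority cycle.

There is no Condorcet winner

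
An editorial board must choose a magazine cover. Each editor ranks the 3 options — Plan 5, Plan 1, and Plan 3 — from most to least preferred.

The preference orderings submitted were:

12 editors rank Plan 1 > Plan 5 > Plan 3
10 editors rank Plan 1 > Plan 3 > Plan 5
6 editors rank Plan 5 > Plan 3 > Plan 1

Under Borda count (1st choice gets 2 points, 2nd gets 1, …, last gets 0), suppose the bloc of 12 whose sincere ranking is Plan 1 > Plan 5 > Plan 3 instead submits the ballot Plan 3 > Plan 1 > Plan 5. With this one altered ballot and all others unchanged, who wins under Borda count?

Plan 3

Borda totals with the altered ballot: Plan 5 12, Plan 1 32, Plan 3 40.
The switch changes the winner from Plan 1 to Plan 3.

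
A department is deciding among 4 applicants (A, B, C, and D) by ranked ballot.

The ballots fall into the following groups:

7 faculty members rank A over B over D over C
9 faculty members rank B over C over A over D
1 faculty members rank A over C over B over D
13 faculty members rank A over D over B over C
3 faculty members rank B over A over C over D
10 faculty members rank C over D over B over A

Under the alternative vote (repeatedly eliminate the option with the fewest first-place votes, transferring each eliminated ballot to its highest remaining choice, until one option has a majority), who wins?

B

Round 1: A 21, B 12, C 10, D 0. D has the fewest and is eliminated.
Round 2: A 21, B 12, C 10. C has the fewest and is eliminated.
Round 3: B 22, A 21. B has a majority.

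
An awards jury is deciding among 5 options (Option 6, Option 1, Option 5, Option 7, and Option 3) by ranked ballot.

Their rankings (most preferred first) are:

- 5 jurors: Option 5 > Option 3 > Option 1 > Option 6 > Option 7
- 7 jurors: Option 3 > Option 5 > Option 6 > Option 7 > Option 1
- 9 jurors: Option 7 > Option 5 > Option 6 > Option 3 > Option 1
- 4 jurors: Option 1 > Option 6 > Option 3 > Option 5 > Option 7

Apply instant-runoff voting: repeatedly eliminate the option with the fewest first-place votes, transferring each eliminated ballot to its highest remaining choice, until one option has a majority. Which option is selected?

Round 1: Option 7 9, Option 3 7, Option 5 5, Option 1 4, Option 6 0. Option 6 has the fewest and is eliminated.
Round 2: Option 7 9, Option 3 7, Option 5 5, Option 1 4. Option 1 has the fewest and is eliminated.
Round 3: Option 3 11, Option 7 9, Option 5 5. Option 5 has the fewest and is eliminated.
Round 4: Option 3 16, Option 7 9. Option 3 has a majority.

Option 3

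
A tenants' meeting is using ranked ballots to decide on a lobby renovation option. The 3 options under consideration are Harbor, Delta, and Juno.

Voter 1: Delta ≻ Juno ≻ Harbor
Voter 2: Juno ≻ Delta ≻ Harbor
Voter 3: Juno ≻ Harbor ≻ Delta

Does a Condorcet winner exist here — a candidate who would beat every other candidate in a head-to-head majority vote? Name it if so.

Head-to-head results (3 voters total):
Harbor vs Delta: Delta wins 2–1.
Harbor vs Juno: Juno wins 3–0.
Delta vs Juno: Juno wins 2–1.
Juno beats each rival — Harbor (3–0), Delta (2–1) — so Juno is the Condorcet winner.

Juno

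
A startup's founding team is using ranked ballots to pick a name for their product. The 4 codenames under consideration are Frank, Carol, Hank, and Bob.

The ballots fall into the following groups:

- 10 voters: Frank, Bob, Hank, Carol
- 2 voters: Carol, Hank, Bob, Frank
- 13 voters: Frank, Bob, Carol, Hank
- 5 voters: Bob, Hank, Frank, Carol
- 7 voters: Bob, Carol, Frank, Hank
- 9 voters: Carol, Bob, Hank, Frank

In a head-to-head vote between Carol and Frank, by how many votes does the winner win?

10

Ballots ranking Carol above Frank: 2+7+9 = 18.
Ballots ranking Frank above Carol: 10+13+5 = 28.
Frank wins 28–18, a margin of 10.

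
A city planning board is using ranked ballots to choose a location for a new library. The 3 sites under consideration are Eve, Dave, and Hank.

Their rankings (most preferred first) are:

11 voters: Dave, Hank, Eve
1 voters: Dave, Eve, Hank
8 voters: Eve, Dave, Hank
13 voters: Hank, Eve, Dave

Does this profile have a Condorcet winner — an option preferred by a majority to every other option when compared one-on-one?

Head-to-head results (33 voters total):
Eve vs Dave: Eve wins 21–12.
Eve vs Hank: Hank wins 24–9.
Dave vs Hank: Dave wins 20–13.
No candidate beats all others: Eve beats Dave beats Hank beats Eve, a majority cycle.

No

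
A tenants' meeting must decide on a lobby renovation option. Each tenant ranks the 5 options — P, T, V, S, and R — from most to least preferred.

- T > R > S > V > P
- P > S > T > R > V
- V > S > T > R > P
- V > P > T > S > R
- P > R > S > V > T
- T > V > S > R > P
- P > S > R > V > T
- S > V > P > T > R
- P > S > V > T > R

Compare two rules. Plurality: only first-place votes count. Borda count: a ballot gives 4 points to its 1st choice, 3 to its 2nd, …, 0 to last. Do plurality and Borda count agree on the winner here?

No

Plurality first-place counts: P 4, T 2, V 2, S 1, R 0 → P.
Borda totals: P 21, T 16, V 19, S 23, R 11 → S.
The two rules disagree: plurality picks P, Borda picks S.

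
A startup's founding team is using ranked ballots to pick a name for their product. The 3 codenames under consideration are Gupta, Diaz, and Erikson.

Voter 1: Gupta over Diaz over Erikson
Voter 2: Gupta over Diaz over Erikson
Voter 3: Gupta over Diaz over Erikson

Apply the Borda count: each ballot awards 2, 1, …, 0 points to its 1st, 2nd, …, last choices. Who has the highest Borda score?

Borda scores:
  Gupta: 2 + 2 + 2 = 6
  Diaz: 1 + 1 + 1 = 3
  Erikson: 0 + 0 + 0 = 0
Gupta has the highest total.

Gupta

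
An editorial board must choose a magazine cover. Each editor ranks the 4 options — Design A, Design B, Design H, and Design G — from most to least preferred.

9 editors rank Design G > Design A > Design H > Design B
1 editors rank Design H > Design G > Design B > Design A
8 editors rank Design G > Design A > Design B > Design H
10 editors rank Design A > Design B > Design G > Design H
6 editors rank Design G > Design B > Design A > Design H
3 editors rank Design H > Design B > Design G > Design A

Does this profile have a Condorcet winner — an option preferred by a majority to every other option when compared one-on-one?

Yes

Head-to-head results (37 voters total):
Design A vs Design B: Design A wins 27–10.
Design A vs Design H: Design A wins 33–4.
Design A vs Design G: Design G wins 27–10.
Design B vs Design H: Design B wins 24–13.
Design B vs Design G: Design G wins 24–13.
Design H vs Design G: Design G wins 33–4.
Design G beats each rival — Design A (27–10), Design B (24–13), Design H (33–4) — so Design G is the Condorcet winner.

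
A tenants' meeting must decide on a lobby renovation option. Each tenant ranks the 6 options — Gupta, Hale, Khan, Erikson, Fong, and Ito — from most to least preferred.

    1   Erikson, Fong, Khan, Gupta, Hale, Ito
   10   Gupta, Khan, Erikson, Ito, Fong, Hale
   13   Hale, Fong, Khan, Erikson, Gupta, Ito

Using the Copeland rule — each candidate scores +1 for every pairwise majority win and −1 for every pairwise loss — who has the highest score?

Hale

Pairwise results:
  Gupta vs Hale: Hale wins 13–11.
  Gupta vs Khan: Khan wins 14–10.
  Gupta vs Erikson: Erikson wins 14–10.
  Gupta vs Fong: Fong wins 14–10.
  Gupta vs Ito: Gupta wins 24–0.
  Hale vs Khan: Hale wins 13–11.
  Hale vs Erikson: Hale wins 13–11.
  Hale vs Fong: Hale wins 13–11.
  Hale vs Ito: Hale wins 14–10.
  Khan vs Erikson: Khan wins 23–1.
  Khan vs Fong: Fong wins 14–10.
  Khan vs Ito: Khan wins 24–0.
  Erikson vs Fong: Fong wins 13–11.
  Erikson vs Ito: Erikson wins 24–0.
  Fong vs Ito: Fong wins 14–10.
Copeland scores (wins − losses):
  Gupta: 1 − 4 = -3
  Hale: 5 − 0 = 5
  Khan: 3 − 2 = 1
  Erikson: 2 − 3 = -1
  Fong: 4 − 1 = 3
  Ito: 0 − 5 = -5
Hale has the best Copeland score.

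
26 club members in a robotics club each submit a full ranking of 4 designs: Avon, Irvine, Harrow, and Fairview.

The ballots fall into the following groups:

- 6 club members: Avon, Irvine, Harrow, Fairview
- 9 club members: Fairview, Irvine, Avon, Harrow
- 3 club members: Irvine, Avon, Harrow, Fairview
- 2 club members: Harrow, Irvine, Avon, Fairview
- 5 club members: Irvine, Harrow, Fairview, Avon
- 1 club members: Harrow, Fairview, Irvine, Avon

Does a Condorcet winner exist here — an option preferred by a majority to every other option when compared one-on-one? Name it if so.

Head-to-head results (26 voters total):
Avon vs Irvine: Irvine wins 20–6.
Avon vs Harrow: Avon wins 18–8.
Avon vs Fairview: Fairview wins 15–11.
Irvine vs Harrow: Irvine wins 23–3.
Irvine vs Fairview: Irvine wins 16–10.
Harrow vs Fairview: Harrow wins 17–9.
Irvine beats each rival — Avon (20–6), Harrow (23–3), Fairview (16–10) — so Irvine is the Condorcet winner.

Irvine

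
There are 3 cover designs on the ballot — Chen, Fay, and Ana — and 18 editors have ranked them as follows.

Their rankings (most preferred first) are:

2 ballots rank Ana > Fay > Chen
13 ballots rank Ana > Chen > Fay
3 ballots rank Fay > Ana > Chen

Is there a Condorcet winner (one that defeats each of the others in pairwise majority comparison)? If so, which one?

Head-to-head results (18 voters total):
Chen vs Fay: Chen wins 13–5.
Chen vs Ana: Ana wins 18–0.
Fay vs Ana: Ana wins 15–3.
Ana beats each rival — Chen (18–0), Fay (15–3) — so Ana is the Condorcet winner.

Ana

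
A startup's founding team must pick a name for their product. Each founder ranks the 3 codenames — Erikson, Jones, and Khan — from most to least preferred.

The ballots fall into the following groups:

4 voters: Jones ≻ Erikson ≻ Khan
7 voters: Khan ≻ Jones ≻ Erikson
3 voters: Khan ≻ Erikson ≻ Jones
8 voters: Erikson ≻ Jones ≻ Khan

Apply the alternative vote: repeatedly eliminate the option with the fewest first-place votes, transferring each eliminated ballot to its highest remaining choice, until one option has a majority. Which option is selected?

Round 1: Khan 10, Erikson 8, Jones 4. Jones has the fewest and is eliminated.
Round 2: Erikson 12, Khan 10. Erikson has a majority.

Erikson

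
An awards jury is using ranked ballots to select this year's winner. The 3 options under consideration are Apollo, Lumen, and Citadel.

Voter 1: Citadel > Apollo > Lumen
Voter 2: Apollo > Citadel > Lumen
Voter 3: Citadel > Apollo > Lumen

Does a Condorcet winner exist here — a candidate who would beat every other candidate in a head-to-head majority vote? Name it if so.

Citadel

Head-to-head results (3 voters total):
Apollo vs Lumen: Apollo wins 3–0.
Apollo vs Citadel: Citadel wins 2–1.
Lumen vs Citadel: Citadel wins 3–0.
Citadel beats each rival — Apollo (2–1), Lumen (3–0) — so Citadel is the Condorcet winner.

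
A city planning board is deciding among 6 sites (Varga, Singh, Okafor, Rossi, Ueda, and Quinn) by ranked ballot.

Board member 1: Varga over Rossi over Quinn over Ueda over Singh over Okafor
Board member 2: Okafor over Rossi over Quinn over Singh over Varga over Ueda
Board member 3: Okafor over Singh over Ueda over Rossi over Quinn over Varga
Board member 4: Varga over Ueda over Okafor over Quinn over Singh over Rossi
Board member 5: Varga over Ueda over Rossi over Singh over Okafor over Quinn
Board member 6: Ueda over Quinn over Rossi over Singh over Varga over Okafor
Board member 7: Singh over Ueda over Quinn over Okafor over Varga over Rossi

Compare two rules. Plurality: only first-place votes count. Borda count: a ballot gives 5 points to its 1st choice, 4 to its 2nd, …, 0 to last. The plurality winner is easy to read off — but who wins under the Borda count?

Plurality first-place counts: Varga 3, Singh 1, Okafor 2, Rossi 0, Ueda 1, Quinn 0 → Varga.
Borda totals: Varga 18, Singh 17, Okafor 16, Rossi 16, Ueda 22, Quinn 16 → Ueda.

Ueda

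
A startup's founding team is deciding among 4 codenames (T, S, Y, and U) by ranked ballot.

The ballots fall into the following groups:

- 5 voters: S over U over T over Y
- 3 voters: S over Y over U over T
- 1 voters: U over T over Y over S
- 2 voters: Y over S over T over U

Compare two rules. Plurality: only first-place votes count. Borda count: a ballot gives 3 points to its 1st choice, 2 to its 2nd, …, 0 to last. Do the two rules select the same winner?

Yes

Plurality first-place counts: T 0, S 8, Y 2, U 1 → S.
Borda totals: T 9, S 28, Y 13, U 16 → S.
The two rules agree on S.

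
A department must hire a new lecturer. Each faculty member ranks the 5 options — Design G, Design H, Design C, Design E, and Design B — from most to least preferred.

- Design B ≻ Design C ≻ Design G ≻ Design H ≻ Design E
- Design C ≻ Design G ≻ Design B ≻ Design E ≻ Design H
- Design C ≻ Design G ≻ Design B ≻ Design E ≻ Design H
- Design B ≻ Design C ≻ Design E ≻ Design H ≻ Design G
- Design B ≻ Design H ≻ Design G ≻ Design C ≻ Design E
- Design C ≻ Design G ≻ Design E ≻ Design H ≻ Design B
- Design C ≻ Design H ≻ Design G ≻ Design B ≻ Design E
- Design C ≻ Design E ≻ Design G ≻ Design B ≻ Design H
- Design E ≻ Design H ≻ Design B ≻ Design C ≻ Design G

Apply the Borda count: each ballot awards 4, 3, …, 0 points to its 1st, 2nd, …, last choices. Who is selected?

Borda scores:
  Design G: 2 + 3 + 3 + 0 + 2 + 3 + 2 + 2 + 0 = 17
  Design H: 1 + 0 + 0 + 1 + 3 + 1 + 3 + 0 + 3 = 12
  Design C: 3 + 4 + 4 + 3 + 1 + 4 + 4 + 4 + 1 = 28
  Design E: 0 + 1 + 1 + 2 + 0 + 2 + 0 + 3 + 4 = 13
  Design B: 4 + 2 + 2 + 4 + 4 + 0 + 1 + 1 + 2 = 20
Design C has the highest total.

Design C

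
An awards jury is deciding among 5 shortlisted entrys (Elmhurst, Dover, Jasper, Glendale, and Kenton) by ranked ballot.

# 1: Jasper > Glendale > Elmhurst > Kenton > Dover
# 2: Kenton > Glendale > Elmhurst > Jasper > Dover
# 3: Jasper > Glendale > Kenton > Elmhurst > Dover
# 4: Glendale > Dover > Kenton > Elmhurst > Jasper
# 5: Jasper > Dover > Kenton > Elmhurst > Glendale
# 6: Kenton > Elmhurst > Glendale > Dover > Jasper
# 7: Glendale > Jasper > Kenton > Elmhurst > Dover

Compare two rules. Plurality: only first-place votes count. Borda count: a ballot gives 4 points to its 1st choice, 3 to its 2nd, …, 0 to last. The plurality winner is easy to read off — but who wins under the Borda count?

Glendale

Plurality first-place counts: Elmhurst 0, Dover 0, Jasper 3, Glendale 2, Kenton 2 → Jasper.
Borda totals: Elmhurst 11, Dover 7, Jasper 16, Glendale 19, Kenton 17 → Glendale.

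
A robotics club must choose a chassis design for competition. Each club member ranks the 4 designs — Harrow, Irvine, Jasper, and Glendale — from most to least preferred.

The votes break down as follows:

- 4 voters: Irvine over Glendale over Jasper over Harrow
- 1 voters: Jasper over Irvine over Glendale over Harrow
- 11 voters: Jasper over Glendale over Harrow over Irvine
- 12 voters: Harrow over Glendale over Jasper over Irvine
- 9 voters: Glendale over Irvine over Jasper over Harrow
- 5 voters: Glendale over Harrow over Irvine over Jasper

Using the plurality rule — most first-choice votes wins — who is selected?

First-place vote totals:
  Harrow: 12
  Irvine: 4
  Jasper: 12
  Glendale: 14
Glendale has the most first-place votes.

Glendale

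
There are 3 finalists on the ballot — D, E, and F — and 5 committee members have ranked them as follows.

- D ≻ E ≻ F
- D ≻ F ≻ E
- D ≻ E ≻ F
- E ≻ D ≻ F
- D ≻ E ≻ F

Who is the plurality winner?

First-place vote totals:
  D: 4
  E: 1
  F: 0
D has the most first-place votes.

D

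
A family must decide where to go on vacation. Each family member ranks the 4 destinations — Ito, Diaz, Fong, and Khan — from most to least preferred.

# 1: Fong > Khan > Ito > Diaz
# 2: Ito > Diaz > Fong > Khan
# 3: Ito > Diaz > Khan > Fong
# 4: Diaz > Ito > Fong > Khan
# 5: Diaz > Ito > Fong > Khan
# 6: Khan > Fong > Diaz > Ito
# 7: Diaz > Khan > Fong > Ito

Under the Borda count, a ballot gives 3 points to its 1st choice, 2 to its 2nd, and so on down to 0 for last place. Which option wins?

Diaz

Borda scores:
  Ito: 1 + 3 + 3 + 2 + 2 + 0 + 0 = 11
  Diaz: 0 + 2 + 2 + 3 + 3 + 1 + 3 = 14
  Fong: 3 + 1 + 0 + 1 + 1 + 2 + 1 = 9
  Khan: 2 + 0 + 1 + 0 + 0 + 3 + 2 = 8
Diaz has the highest total.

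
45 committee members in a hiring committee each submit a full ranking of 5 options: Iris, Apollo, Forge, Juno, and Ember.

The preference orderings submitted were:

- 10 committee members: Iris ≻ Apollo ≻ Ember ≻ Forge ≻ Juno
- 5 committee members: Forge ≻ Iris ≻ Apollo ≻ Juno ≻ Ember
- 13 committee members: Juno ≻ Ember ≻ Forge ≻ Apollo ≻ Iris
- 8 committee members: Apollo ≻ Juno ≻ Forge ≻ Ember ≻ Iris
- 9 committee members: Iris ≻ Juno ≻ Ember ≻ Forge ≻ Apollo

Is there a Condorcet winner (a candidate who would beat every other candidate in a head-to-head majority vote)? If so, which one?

Head-to-head results (45 voters total):
Iris vs Apollo: Iris wins 24–21.
Iris vs Forge: Forge wins 26–19.
Iris vs Juno: Iris wins 24–21.
Iris vs Ember: Iris wins 24–21.
Apollo vs Forge: Forge wins 27–18.
Apollo vs Juno: Apollo wins 23–22.
Apollo vs Ember: Apollo wins 23–22.
Forge vs Juno: Juno wins 30–15.
Forge vs Ember: Ember wins 32–13.
Juno vs Ember: Juno wins 35–10.
No candidate beats all others: Iris beats Juno beats Forge beats Iris, a majority cycle.

None — there is no Condorcet winner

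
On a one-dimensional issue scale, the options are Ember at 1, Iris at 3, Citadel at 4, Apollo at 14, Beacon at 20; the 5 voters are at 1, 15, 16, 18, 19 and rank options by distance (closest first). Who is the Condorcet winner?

Apollo

With single-peaked preferences on a line, the Condorcet winner is the candidate closest to the median voter.
The median voter (position 16) is closest to Apollo at 14.
Check: Apollo vs Citadel — voters closer to Apollo: 4 of 5.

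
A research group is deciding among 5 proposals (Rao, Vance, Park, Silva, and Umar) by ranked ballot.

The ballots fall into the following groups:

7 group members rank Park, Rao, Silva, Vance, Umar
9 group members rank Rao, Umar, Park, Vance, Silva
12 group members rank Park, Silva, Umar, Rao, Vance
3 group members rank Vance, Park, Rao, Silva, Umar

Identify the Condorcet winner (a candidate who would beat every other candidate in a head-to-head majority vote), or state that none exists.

Head-to-head results (31 voters total):
Rao vs Vance: Rao wins 28–3.
Rao vs Park: Park wins 22–9.
Rao vs Silva: Rao wins 19–12.
Rao vs Umar: Rao wins 19–12.
Vance vs Park: Park wins 28–3.
Vance vs Silva: Silva wins 19–12.
Vance vs Umar: Umar wins 21–10.
Park vs Silva: Park wins 31–0.
Park vs Umar: Park wins 22–9.
Silva vs Umar: Silva wins 22–9.
Park beats each rival — Rao (22–9), Vance (28–3), Silva (31–0), Umar (22–9) — so Park is the Condorcet winner.

Park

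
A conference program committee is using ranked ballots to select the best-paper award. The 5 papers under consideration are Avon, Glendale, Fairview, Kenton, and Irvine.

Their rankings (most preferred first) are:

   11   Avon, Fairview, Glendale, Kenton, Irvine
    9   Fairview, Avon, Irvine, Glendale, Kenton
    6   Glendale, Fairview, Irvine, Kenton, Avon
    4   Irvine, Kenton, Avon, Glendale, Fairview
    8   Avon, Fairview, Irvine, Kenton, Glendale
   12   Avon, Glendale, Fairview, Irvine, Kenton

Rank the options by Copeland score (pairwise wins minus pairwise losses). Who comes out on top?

Avon

Pairwise results:
  Avon vs Glendale: Avon wins 44–6.
  Avon vs Fairview: Avon wins 35–15.
  Avon vs Kenton: Avon wins 40–10.
  Avon vs Irvine: Avon wins 40–10.
  Glendale vs Fairview: Fairview wins 28–22.
  Glendale vs Kenton: Glendale wins 38–12.
  Glendale vs Irvine: Glendale wins 29–21.
  Fairview vs Kenton: Fairview wins 46–4.
  Fairview vs Irvine: Fairview wins 46–4.
  Kenton vs Irvine: Irvine wins 39–11.
Copeland scores (wins − losses):
  Avon: 4 − 0 = 4
  Glendale: 2 − 2 = 0
  Fairview: 3 − 1 = 2
  Kenton: 0 − 4 = -4
  Irvine: 1 − 3 = -2
Avon has the best Copeland score.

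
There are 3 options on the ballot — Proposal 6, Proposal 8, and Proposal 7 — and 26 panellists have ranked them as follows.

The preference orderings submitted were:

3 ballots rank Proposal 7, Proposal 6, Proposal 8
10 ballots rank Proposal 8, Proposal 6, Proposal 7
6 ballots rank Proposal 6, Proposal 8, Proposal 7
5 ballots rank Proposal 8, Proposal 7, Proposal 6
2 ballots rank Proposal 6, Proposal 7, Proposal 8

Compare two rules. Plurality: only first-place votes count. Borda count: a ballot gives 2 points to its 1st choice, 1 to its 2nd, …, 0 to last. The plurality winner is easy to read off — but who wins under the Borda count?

Plurality first-place counts: Proposal 6 8, Proposal 8 15, Proposal 7 3 → Proposal 8.
Borda totals: Proposal 6 29, Proposal 8 36, Proposal 7 13 → Proposal 8.

Proposal 8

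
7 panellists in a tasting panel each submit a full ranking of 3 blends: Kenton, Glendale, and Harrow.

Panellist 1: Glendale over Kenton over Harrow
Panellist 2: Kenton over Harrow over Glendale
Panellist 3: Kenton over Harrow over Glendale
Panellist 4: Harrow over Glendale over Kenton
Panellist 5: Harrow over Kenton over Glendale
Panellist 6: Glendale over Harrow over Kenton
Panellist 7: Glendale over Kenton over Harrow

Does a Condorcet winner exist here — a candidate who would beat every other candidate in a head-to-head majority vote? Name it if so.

No Condorcet winner

Head-to-head results (7 voters total):
Kenton vs Glendale: Glendale wins 4–3.
Kenton vs Harrow: Kenton wins 4–3.
Glendale vs Harrow: Harrow wins 4–3.
No candidate beats all others: Kenton beats Harrow beats Glendale beats Kenton, a majority cycle.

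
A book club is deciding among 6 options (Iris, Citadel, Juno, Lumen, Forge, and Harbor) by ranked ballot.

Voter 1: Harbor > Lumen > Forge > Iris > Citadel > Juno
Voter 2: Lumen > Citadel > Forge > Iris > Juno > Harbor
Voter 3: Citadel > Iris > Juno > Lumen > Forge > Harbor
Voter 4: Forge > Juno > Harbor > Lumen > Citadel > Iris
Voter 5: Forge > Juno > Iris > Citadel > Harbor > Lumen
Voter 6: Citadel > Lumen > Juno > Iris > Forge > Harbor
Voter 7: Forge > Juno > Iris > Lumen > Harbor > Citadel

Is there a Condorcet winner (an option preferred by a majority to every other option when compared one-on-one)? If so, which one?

Head-to-head results (7 voters total):
Iris vs Citadel: Citadel wins 4–3.
Iris vs Juno: Juno wins 4–3.
Iris vs Lumen: Lumen wins 4–3.
Iris vs Forge: Forge wins 5–2.
Iris vs Harbor: Iris wins 5–2.
Citadel vs Juno: Citadel wins 4–3.
Citadel vs Lumen: Lumen wins 4–3.
Citadel vs Forge: Forge wins 4–3.
Citadel vs Harbor: Citadel wins 4–3.
Juno vs Lumen: Juno wins 4–3.
Juno vs Forge: Forge wins 5–2.
Juno vs Harbor: Juno wins 6–1.
Lumen vs Forge: Lumen wins 4–3.
Lumen vs Harbor: Lumen wins 4–3.
Forge vs Harbor: Forge wins 6–1.
No candidate beats all others: Citadel beats Juno beats Lumen beats Citadel, a majority cycle.

There is no Condorcet winner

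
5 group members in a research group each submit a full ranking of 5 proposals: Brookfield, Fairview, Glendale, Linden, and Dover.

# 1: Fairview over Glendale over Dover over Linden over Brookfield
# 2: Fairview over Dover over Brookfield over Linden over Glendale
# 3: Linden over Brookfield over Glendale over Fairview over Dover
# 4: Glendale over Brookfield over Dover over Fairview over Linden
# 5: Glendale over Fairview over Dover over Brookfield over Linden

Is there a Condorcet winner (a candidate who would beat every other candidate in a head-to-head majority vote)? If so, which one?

Head-to-head results (5 voters total):
Brookfield vs Fairview: Fairview wins 3–2.
Brookfield vs Glendale: Glendale wins 3–2.
Brookfield vs Linden: Brookfield wins 3–2.
Brookfield vs Dover: Dover wins 3–2.
Fairview vs Glendale: Glendale wins 3–2.
Fairview vs Linden: Fairview wins 4–1.
Fairview vs Dover: Fairview wins 4–1.
Glendale vs Linden: Glendale wins 3–2.
Glendale vs Dover: Glendale wins 4–1.
Linden vs Dover: Dover wins 4–1.
Glendale beats each rival — Brookfield (3–2), Fairview (3–2), Linden (3–2), Dover (4–1) — so Glendale is the Condorcet winner.

Glendale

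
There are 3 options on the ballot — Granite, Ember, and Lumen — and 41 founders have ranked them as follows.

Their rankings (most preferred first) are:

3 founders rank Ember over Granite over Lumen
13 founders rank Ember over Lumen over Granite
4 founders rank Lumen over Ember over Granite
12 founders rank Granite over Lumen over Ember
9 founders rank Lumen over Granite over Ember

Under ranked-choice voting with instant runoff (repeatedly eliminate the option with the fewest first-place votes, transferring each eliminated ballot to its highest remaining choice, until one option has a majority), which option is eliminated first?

Granite

Round 1: Ember 16, Lumen 13, Granite 12. Granite has the fewest and is eliminated.
Round 2: Lumen 25, Ember 16. Lumen has a majority.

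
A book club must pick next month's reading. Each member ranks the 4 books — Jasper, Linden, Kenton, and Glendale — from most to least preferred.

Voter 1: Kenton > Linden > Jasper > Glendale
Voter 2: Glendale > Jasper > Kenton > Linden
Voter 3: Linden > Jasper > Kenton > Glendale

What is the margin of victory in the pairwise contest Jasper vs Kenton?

Ballots ranking Jasper above Kenton: 2.
Ballots ranking Kenton above Jasper: 1.
Jasper wins 2–1, a margin of 1.

1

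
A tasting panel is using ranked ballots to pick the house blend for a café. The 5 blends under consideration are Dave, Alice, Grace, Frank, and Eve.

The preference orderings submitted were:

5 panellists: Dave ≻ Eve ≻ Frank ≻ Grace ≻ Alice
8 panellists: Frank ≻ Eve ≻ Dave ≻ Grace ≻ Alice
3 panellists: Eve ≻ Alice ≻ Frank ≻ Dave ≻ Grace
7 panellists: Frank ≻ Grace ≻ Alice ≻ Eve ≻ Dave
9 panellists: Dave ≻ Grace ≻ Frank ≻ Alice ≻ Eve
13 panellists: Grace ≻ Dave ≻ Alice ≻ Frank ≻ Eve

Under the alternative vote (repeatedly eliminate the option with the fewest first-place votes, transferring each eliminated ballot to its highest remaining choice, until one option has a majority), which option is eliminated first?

Round 1: Frank 15, Dave 14, Grace 13, Eve 3, Alice 0. Alice has the fewest and is eliminated.
Round 2: Frank 15, Dave 14, Grace 13, Eve 3. Eve has the fewest and is eliminated.
Round 3: Frank 18, Dave 14, Grace 13. Grace has the fewest and is eliminated.
Round 4: Dave 27, Frank 18. Dave has a majority.

Alice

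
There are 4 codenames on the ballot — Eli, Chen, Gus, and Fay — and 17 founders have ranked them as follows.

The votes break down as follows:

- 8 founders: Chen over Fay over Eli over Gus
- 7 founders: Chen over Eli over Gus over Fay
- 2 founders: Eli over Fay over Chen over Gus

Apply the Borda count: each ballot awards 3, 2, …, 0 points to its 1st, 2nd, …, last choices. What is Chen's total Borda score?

47

Borda scores:
  Eli: 8·1 + 7·2 + 2·3 = 28
  Chen: 8·3 + 7·3 + 2·1 = 47
  Gus: 8·0 + 7·1 + 2·0 = 7
  Fay: 8·2 + 7·0 + 2·2 = 20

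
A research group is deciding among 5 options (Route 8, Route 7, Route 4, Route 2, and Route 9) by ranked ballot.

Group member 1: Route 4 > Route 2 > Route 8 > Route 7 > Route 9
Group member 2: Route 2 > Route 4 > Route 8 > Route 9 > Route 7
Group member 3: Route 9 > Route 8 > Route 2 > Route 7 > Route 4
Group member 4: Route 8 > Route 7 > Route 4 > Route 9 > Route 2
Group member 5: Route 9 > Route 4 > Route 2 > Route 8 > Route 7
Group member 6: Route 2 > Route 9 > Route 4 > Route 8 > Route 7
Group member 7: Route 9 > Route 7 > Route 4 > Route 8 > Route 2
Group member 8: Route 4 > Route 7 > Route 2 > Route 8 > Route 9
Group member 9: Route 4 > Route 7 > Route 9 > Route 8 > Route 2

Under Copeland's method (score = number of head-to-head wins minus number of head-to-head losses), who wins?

Pairwise results:
  Route 8 vs Route 7: Route 8 wins 6–3.
  Route 8 vs Route 4: Route 4 wins 7–2.
  Route 8 vs Route 2: Route 2 wins 5–4.
  Route 8 vs Route 9: Route 9 wins 5–4.
  Route 7 vs Route 4: Route 4 wins 6–3.
  Route 7 vs Route 2: Route 2 wins 5–4.
  Route 7 vs Route 9: Route 9 wins 5–4.
  Route 4 vs Route 2: Route 4 wins 6–3.
  Route 4 vs Route 9: Route 4 wins 5–4.
  Route 2 vs Route 9: Route 9 wins 5–4.
Copeland scores (wins − losses):
  Route 8: 1 − 3 = -2
  Route 7: 0 − 4 = -4
  Route 4: 4 − 0 = 4
  Route 2: 2 − 2 = 0
  Route 9: 3 − 1 = 2
Route 4 has the best Copeland score.

Route 4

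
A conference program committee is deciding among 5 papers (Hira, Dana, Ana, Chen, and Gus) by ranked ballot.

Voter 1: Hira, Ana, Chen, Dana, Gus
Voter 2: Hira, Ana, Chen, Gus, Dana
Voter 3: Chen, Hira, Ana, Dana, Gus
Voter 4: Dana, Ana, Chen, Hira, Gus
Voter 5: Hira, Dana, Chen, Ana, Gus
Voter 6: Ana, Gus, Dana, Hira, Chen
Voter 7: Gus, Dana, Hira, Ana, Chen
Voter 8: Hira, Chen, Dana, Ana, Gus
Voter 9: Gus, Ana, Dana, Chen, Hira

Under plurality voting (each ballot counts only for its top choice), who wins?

Hira

First-place vote totals:
  Hira: 4
  Dana: 1
  Ana: 1
  Chen: 1
  Gus: 2
Hira has the most first-place votes.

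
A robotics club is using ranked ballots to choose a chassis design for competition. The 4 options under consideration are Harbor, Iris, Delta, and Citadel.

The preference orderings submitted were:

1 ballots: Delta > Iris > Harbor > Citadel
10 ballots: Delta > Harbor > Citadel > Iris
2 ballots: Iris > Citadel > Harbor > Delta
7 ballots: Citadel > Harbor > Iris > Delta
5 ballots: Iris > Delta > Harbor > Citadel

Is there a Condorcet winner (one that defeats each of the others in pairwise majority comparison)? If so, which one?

No Condorcet winner

Head-to-head results (25 voters total):
Harbor vs Iris: Harbor wins 17–8.
Harbor vs Delta: Delta wins 16–9.
Harbor vs Citadel: Harbor wins 16–9.
Iris vs Delta: Iris wins 14–11.
Iris vs Citadel: Citadel wins 17–8.
Delta vs Citadel: Delta wins 16–9.
No candidate beats all others: Harbor beats Iris beats Delta beats Harbor, a majority cycle.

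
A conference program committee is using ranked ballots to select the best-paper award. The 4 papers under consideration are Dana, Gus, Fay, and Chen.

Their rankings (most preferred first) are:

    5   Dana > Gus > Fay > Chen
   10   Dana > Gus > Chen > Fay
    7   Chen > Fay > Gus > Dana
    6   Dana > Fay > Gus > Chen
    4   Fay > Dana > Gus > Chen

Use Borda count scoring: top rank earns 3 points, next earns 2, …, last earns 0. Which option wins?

Borda scores:
  Dana: 5·3 + 10·3 + 7·0 + 6·3 + 4·2 = 71
  Gus: 5·2 + 10·2 + 7·1 + 6·1 + 4·1 = 47
  Fay: 5·1 + 10·0 + 7·2 + 6·2 + 4·3 = 43
  Chen: 5·0 + 10·1 + 7·3 + 6·0 + 4·0 = 31
Dana has the highest total.

Dana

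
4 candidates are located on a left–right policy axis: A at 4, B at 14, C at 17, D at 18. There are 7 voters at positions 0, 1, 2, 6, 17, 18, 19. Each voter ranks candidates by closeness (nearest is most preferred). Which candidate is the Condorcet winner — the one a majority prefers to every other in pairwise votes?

With single-peaked preferences on a line, the Condorcet winner is the candidate closest to the median voter.
The median voter (position 6) is closest to A at 4.
Check: A vs B — voters closer to A: 4 of 7.

A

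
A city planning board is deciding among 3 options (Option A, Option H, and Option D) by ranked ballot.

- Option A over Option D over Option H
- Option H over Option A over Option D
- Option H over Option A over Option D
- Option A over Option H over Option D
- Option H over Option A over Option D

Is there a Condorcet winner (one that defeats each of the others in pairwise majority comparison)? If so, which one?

Option H

Head-to-head results (5 voters total):
Option A vs Option H: Option H wins 3–2.
Option A vs Option D: Option A wins 5–0.
Option H vs Option D: Option H wins 4–1.
Option H beats each rival — Option A (3–2), Option D (4–1) — so Option H is the Condorcet winner.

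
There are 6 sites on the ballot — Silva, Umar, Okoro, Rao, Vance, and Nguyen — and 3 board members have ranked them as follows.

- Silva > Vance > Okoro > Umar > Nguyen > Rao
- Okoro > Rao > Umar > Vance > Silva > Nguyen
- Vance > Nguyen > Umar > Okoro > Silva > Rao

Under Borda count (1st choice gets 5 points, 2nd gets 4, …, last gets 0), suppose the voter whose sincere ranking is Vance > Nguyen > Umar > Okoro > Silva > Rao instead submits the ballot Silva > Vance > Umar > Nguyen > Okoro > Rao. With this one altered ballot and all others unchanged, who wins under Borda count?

Borda totals with the altered ballot: Silva 11, Umar 8, Okoro 9, Rao 4, Vance 10, Nguyen 3.
The switch changes the winner from Vance to Silva.

Silva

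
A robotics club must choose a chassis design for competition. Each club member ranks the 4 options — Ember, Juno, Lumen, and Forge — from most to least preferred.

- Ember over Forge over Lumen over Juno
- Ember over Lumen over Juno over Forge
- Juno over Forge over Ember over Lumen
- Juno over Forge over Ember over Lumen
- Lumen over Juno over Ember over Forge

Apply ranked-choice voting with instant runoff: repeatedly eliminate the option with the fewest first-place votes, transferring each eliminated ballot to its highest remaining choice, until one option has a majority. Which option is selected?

Juno

Round 1: Ember 2, Juno 2, Lumen 1, Forge 0. Forge has the fewest and is eliminated.
Round 2: Ember 2, Juno 2, Lumen 1. Lumen has the fewest and is eliminated.
Round 3: Juno 3, Ember 2. Juno has a majority.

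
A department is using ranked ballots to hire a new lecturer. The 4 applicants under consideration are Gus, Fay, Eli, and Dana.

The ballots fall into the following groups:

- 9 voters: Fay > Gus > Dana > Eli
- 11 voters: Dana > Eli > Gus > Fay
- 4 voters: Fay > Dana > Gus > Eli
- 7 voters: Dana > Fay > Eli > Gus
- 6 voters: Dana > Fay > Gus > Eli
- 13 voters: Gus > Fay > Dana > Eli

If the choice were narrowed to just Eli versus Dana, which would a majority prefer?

Dana

Ballots ranking Eli above Dana: 0.
Ballots ranking Dana above Eli: 9+11+4+7+6+13 = 50.
Dana wins the head-to-head, 50–0.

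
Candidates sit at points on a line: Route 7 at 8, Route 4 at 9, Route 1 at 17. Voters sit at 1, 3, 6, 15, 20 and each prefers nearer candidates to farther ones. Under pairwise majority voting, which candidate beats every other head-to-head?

Route 7

With single-peaked preferences on a line, the Condorcet winner is the candidate closest to the median voter.
The median voter (position 6) is closest to Route 7 at 8.
Check: Route 7 vs Route 4 — voters closer to Route 7: 3 of 5.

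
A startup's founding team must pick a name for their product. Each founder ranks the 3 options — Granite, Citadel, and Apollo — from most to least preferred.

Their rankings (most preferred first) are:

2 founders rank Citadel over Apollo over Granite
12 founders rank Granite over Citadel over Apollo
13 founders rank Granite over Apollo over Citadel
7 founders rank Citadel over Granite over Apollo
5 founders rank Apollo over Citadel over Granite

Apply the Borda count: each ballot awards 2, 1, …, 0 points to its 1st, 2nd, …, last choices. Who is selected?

Borda scores:
  Granite: 2·0 + 12·2 + 13·2 + 7·1 + 5·0 = 57
  Citadel: 2·2 + 12·1 + 13·0 + 7·2 + 5·1 = 35
  Apollo: 2·1 + 12·0 + 13·1 + 7·0 + 5·2 = 25
Granite has the highest total.

Granite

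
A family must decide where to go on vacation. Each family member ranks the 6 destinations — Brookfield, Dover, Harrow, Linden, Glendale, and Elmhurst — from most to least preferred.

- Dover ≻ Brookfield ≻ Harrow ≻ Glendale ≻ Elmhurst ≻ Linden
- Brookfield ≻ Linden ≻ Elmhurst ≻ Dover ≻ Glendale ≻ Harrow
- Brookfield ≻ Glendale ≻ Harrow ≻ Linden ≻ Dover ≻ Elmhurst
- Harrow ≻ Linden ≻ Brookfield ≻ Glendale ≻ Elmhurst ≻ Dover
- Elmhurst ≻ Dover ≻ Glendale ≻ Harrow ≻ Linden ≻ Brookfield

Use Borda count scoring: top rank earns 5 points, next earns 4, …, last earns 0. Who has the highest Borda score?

Brookfield

Borda scores:
  Brookfield: 4 + 5 + 5 + 3 + 0 = 17
  Dover: 5 + 2 + 1 + 0 + 4 = 12
  Harrow: 3 + 0 + 3 + 5 + 2 = 13
  Linden: 0 + 4 + 2 + 4 + 1 = 11
  Glendale: 2 + 1 + 4 + 2 + 3 = 12
  Elmhurst: 1 + 3 + 0 + 1 + 5 = 10
Brookfield has the highest total.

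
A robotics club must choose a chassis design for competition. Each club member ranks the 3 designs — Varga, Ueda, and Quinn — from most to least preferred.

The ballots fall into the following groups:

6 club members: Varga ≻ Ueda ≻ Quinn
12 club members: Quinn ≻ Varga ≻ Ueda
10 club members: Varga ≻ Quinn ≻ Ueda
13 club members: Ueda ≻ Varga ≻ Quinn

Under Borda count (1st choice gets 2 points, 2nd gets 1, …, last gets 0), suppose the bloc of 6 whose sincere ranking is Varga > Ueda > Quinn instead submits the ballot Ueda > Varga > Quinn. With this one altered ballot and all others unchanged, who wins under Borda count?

Varga

Borda totals with the altered ballot: Varga 51, Ueda 38, Quinn 34.
The winner is unchanged: still Varga.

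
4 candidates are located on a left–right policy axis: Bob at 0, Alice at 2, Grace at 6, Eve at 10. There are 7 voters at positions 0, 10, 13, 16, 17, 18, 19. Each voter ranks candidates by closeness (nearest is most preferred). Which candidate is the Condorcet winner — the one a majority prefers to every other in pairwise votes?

With single-peaked preferences on a line, the Condorcet winner is the candidate closest to the median voter.
The median voter (position 16) is closest to Eve at 10.
Check: Eve vs Grace — voters closer to Eve: 6 of 7.

Eve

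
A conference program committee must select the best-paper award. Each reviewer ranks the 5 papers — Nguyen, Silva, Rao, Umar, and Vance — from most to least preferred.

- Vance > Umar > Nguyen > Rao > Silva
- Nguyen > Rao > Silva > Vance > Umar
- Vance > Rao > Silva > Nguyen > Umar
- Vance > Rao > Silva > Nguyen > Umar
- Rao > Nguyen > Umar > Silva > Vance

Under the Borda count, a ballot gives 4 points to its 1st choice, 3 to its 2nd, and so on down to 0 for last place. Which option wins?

Borda scores:
  Nguyen: 2 + 4 + 1 + 1 + 3 = 11
  Silva: 0 + 2 + 2 + 2 + 1 = 7
  Rao: 1 + 3 + 3 + 3 + 4 = 14
  Umar: 3 + 0 + 0 + 0 + 2 = 5
  Vance: 4 + 1 + 4 + 4 + 0 = 13
Rao has the highest total.

Rao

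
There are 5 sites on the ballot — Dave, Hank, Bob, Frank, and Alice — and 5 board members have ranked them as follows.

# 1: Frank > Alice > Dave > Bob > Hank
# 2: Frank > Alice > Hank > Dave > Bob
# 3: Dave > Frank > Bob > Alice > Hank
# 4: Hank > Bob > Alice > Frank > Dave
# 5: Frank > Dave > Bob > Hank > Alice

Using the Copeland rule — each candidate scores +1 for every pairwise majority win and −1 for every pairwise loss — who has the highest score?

Pairwise results:
  Dave vs Hank: Dave wins 3–2.
  Dave vs Bob: Dave wins 4–1.
  Dave vs Frank: Frank wins 4–1.
  Dave vs Alice: Alice wins 3–2.
  Hank vs Bob: Bob wins 3–2.
  Hank vs Frank: Frank wins 4–1.
  Hank vs Alice: Alice wins 3–2.
  Bob vs Frank: Frank wins 4–1.
  Bob vs Alice: Bob wins 3–2.
  Frank vs Alice: Frank wins 4–1.
Copeland scores (wins − losses):
  Dave: 2 − 2 = 0
  Hank: 0 − 4 = -4
  Bob: 2 − 2 = 0
  Frank: 4 − 0 = 4
  Alice: 2 − 2 = 0
Frank has the best Copeland score.

Frank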